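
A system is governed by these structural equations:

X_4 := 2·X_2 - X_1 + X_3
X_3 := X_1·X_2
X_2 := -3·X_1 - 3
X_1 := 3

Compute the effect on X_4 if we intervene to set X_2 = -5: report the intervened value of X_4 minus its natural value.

Under do(X_2=-5), the mechanism X_2 := -3·X_1 - 3 is discarded; X_2 is fixed at -5.
X_3 = X_1·X_2  [with X_1=3, X_2=-5]  = -15
X_4 = 2·X_2 - X_1 + X_3  [with X_2=-5, X_1=3, X_3=-15]  = -28
Without intervention: X_2 = -3·X_1 - 3  [with X_1=3]  = -12; X_3 = X_1·X_2  [with X_1=3, X_2=-12]  = -36; X_4 = 2·X_2 - X_1 + X_3  [with X_2=-12, X_1=3, X_3=-36]  = -63.
Change = -28 − (-63) = 35.

35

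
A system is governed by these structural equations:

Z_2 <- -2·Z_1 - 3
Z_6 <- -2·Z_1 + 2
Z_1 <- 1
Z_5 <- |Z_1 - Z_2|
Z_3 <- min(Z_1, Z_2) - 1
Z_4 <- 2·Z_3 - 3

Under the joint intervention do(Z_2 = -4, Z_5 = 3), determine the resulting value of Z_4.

The joint intervention fixes Z_2 = -4, Z_5 = 3, removing each variable's own equation.
Z_3 = min(Z_1, Z_2) - 1  [with Z_1=1, Z_2=-4]  = -5
Z_4 = 2·Z_3 - 3  [with Z_3=-5]  = -13

-13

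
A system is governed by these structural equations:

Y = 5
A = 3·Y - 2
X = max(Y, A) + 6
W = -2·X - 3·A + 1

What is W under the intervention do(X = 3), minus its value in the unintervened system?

The intervention breaks the incoming arrows to X: X = max(Y, A) + 6 no longer applies, and X = 3.
A = 3·Y - 2  [with Y=5]  = 13
W = -2·X - 3·A + 1  [with X=3, A=13]  = -44
Without intervention: A = 3·Y - 2  [with Y=5]  = 13; X = max(Y, A) + 6  [with Y=5, A=13]  = 19; W = -2·X - 3·A + 1  [with X=19, A=13]  = -76.
Change = -44 − (-76) = 32.

32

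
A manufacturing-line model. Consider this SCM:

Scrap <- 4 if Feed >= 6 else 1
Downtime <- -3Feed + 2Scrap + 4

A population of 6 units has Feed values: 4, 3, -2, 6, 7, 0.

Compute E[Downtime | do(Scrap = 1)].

The intervention sets Scrap=1 in all 6 units regardless of Feed. Recomputing Downtime per unit gives -6, -3, 12, -12, -15, 6; average -3.

-3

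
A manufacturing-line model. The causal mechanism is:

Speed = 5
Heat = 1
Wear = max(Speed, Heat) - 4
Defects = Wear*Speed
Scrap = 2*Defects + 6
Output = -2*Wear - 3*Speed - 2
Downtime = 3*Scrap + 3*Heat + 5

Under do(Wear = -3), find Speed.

5

Under do(Wear=-3), the mechanism Wear = max(Speed, Heat) - 4 is discarded; Wear is fixed at -3.
Speed is not downstream of the intervention, so its value is determined by the original equations.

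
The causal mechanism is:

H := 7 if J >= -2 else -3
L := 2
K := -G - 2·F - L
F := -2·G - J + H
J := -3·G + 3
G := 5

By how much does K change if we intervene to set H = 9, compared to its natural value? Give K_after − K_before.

-24

Under do(H=9), the mechanism H := 7 if J >= -2 else -3 is discarded; H is fixed at 9.
J = -3·G + 3  [with G=5]  = -12
F = -2·G - J + H  [with G=5, J=-12, H=9]  = 11
K = -G - 2·F - L  [with G=5, F=11, L=2]  = -29
Without intervention: J = -3·G + 3  [with G=5]  = -12; H = 7 if J >= -2 else -3  [with J=-12]  = -3; F = -2·G - J + H  [with G=5, J=-12, H=-3]  = -1; K = -G - 2·F - L  [with G=5, F=-1, L=2]  = -5.
Change = -29 − (-5) = -24.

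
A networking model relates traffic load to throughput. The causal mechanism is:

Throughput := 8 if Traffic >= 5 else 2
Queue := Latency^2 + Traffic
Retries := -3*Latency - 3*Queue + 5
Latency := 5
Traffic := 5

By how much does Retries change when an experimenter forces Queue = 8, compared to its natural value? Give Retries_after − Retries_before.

The intervention breaks the incoming arrows to Queue: Queue := Latency^2 + Traffic no longer applies, and Queue = 8.
Retries = -3*Latency - 3*Queue + 5  [with Latency=5, Queue=8]  = -34
Without intervention: Queue = Latency^2 + Traffic  [with Latency=5, Traffic=5]  = 30; Retries = -3*Latency - 3*Queue + 5  [with Latency=5, Queue=30]  = -100.
Change = -34 − (-100) = 66.

66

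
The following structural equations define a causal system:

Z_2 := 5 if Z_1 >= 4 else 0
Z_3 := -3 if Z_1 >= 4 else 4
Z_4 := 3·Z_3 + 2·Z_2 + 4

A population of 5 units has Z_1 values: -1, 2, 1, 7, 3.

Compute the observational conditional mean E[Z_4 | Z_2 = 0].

Observing Z_2=0 restricts to units where Z_2's equation naturally yields 0: Z_1 ∈ {-1, 2, 1, 3}. In that subpopulation Z_4 = 16, 16, 16, 16, mean 16.

16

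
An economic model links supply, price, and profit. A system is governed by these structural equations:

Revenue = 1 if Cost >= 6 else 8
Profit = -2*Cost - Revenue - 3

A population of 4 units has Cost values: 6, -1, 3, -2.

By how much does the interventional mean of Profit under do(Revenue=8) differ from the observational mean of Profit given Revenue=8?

-3

The intervention sets Revenue=8 in all 4 units regardless of Cost. Recomputing Profit per unit gives -23, -9, -17, -7; average -14.
Conditioning on Revenue=8 selects the 3 unit(s) with Cost ∈ {-1, 3, -2}. Their Profit values: -9, -17, -7. Mean = -11.
Difference = -14 − (-11) = -3.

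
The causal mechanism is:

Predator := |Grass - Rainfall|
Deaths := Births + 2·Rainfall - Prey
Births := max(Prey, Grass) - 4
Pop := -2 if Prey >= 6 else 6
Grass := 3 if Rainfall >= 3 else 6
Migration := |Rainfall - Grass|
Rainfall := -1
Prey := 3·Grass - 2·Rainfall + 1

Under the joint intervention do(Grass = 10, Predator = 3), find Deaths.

The joint intervention fixes Grass = 10, Predator = 3, removing each variable's own equation.
Prey = 3·Grass - 2·Rainfall + 1  [with Grass=10, Rainfall=-1]  = 33
Births = max(Prey, Grass) - 4  [with Prey=33, Grass=10]  = 29
Deaths = Births + 2·Rainfall - Prey  [with Births=29, Rainfall=-1, Prey=33]  = -6

-6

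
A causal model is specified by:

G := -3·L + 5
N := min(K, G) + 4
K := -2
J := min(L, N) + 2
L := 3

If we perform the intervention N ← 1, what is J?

Intervening sets N = 1 and removes its equation (N := min(K, G) + 4).
J = min(L, N) + 2  [with L=3, N=1]  = 3

3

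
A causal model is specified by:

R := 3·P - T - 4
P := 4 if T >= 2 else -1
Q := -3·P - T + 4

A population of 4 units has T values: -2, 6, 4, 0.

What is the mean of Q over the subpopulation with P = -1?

8

Conditioning on P=-1 selects the 2 unit(s) with T ∈ {-2, 0}. Their Q values: 9, 7. Mean = 8.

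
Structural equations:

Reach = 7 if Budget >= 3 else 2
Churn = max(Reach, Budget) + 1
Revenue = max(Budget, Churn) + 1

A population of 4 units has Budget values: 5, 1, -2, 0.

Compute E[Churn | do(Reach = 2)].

3.75

Under do(Reach=2), Reach's equation is replaced by Reach=2 for every unit. Per-unit Churn: 6, 3, 3, 3. Mean = 3.75.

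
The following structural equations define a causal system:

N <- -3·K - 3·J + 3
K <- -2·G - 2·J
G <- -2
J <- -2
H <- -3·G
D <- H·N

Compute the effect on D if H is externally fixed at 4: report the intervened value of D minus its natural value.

The intervention breaks the incoming arrows to H: H <- -3·G no longer applies, and H = 4.
K = -2·G - 2·J  [with G=-2, J=-2]  = 8
N = -3·K - 3·J + 3  [with K=8, J=-2]  = -15
D = H·N  [with H=4, N=-15]  = -60
Without intervention: K = -2·G - 2·J  [with G=-2, J=-2]  = 8; N = -3·K - 3·J + 3  [with K=8, J=-2]  = -15; H = -3·G  [with G=-2]  = 6; D = H·N  [with H=6, N=-15]  = -90.
Change = -60 − (-90) = 30.

30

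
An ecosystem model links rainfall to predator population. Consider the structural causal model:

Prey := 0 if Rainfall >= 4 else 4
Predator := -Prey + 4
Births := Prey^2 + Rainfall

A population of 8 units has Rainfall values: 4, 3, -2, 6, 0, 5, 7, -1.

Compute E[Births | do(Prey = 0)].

2.75

Every unit gets Prey=0 under the intervention. Births values become 4, 3, -2, 6, 0, 5, 7, -1; E[Births|do(Prey=0)] = 2.75.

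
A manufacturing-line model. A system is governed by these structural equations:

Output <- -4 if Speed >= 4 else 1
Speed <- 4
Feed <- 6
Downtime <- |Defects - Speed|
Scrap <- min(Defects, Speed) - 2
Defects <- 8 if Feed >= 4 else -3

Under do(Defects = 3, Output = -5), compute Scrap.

The joint intervention fixes Defects = 3, Output = -5, removing each variable's own equation.
Scrap = min(Defects, Speed) - 2  [with Defects=3, Speed=4]  = 1

1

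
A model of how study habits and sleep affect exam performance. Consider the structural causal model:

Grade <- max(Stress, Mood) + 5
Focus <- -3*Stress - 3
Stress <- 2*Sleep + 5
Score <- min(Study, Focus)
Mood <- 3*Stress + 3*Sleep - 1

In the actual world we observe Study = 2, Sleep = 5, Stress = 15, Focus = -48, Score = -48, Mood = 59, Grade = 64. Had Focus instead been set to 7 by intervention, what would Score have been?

2

Intervening sets Focus = 7 and removes its equation (Focus <- -3*Stress - 3).
Score = min(Study, Focus)  [with Study=2, Focus=7]  = 2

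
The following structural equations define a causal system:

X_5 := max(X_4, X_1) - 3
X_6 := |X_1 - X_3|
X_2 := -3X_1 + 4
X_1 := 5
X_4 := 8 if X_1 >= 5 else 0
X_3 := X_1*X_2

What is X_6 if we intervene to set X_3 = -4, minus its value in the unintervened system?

-51

The intervention breaks the incoming arrows to X_3: X_3 := X_1*X_2 no longer applies, and X_3 = -4.
X_6 = |X_1 - X_3|  [with X_1=5, X_3=-4]  = 9
Without intervention: X_2 = -3X_1 + 4  [with X_1=5]  = -11; X_3 = X_1*X_2  [with X_1=5, X_2=-11]  = -55; X_6 = |X_1 - X_3|  [with X_1=5, X_3=-55]  = 60.
Change = 9 − 60 = -51.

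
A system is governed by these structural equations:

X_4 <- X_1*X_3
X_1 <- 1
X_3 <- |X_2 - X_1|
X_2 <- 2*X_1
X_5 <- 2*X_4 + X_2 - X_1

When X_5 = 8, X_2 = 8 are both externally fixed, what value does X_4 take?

Setting X_5 = 8, X_2 = 8 by intervention discards those variables' equations.
X_3 = |X_2 - X_1|  [with X_2=8, X_1=1]  = 7
X_4 = X_1*X_3  [with X_1=1, X_3=7]  = 7

7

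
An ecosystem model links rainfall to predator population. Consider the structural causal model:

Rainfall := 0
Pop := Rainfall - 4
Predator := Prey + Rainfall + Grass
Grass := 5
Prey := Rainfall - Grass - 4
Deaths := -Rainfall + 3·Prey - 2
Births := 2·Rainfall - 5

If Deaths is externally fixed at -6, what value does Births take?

do(Deaths=-6) replaces the equation Deaths := -Rainfall + 3·Prey - 2 with the constant Deaths = -6.
Since Births is not a descendant of the intervened variable, it is unaffected.
Births = 2·Rainfall - 5  [with Rainfall=0]  = -5

-5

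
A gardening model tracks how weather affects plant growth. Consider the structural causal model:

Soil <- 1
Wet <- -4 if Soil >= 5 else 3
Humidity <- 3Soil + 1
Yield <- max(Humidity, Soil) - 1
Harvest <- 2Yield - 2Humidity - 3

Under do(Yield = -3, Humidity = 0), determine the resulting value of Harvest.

The joint intervention fixes Yield = -3, Humidity = 0, removing each variable's own equation.
Harvest = 2Yield - 2Humidity - 3  [with Yield=-3, Humidity=0]  = -9

-9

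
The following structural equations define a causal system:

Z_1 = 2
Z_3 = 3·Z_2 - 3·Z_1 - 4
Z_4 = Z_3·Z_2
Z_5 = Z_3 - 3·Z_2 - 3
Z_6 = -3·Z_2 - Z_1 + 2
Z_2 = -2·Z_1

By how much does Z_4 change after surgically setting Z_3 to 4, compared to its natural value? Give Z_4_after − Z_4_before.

-104

The intervention breaks the incoming arrows to Z_3: Z_3 = 3·Z_2 - 3·Z_1 - 4 no longer applies, and Z_3 = 4.
Z_2 = -2·Z_1  [with Z_1=2]  = -4
Z_4 = Z_3·Z_2  [with Z_3=4, Z_2=-4]  = -16
Without intervention: Z_2 = -2·Z_1  [with Z_1=2]  = -4; Z_3 = 3·Z_2 - 3·Z_1 - 4  [with Z_2=-4, Z_1=2]  = -22; Z_4 = Z_3·Z_2  [with Z_3=-22, Z_2=-4]  = 88.
Change = -16 − 88 = -104.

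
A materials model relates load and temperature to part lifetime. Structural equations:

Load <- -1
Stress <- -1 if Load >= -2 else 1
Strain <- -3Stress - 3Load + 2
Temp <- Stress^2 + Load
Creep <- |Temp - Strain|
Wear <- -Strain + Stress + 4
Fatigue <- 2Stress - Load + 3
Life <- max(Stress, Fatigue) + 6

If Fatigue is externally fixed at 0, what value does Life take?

do(Fatigue=0) replaces the equation Fatigue <- 2Stress - Load + 3 with the constant Fatigue = 0.
Stress = -1 if Load >= -2 else 1  [with Load=-1]  = -1
Life = max(Stress, Fatigue) + 6  [with Stress=-1, Fatigue=0]  = 6

6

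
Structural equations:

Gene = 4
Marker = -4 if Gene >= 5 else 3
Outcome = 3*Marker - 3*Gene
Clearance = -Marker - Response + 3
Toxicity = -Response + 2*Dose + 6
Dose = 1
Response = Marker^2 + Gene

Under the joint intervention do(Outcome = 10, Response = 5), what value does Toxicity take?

Under do(Outcome = 10, Response = 5), each intervened variable's structural equation is replaced by its fixed value.
Toxicity = -Response + 2*Dose + 6  [with Response=5, Dose=1]  = 3

3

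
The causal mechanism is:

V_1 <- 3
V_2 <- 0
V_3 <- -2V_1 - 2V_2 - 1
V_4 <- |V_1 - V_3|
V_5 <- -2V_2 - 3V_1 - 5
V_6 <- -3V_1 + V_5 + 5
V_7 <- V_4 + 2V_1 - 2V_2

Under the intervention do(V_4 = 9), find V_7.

15

The intervention breaks the incoming arrows to V_4: V_4 <- |V_1 - V_3| no longer applies, and V_4 = 9.
V_7 = V_4 + 2V_1 - 2V_2  [with V_4=9, V_1=3, V_2=0]  = 15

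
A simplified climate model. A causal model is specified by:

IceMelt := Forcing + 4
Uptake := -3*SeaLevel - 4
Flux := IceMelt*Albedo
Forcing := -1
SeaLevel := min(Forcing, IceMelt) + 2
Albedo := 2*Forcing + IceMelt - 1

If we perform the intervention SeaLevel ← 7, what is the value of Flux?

0

Intervening sets SeaLevel = 7 and removes its equation (SeaLevel := min(Forcing, IceMelt) + 2).
No directed path runs from SeaLevel to Flux, so Flux keeps its natural value.
IceMelt = Forcing + 4  [with Forcing=-1]  = 3
Albedo = 2*Forcing + IceMelt - 1  [with Forcing=-1, IceMelt=3]  = 0
Flux = IceMelt*Albedo  [with IceMelt=3, Albedo=0]  = 0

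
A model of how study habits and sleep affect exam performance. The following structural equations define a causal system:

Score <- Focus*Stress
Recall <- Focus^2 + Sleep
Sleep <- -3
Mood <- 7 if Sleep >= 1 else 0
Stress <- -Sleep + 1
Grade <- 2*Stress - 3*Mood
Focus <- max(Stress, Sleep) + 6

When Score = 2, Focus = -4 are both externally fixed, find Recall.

The joint intervention fixes Score = 2, Focus = -4, removing each variable's own equation.
Recall = Focus^2 + Sleep  [with Focus=-4, Sleep=-3]  = 13

13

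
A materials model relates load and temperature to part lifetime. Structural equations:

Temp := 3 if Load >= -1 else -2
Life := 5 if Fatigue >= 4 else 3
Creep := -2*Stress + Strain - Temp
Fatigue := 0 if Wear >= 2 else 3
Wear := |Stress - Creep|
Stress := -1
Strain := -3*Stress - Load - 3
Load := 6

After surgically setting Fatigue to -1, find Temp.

Under do(Fatigue=-1), the mechanism Fatigue := 0 if Wear >= 2 else 3 is discarded; Fatigue is fixed at -1.
Since Temp is not a descendant of the intervened variable, it is unaffected.
Temp = 3 if Load >= -1 else -2  [with Load=6]  = 3

3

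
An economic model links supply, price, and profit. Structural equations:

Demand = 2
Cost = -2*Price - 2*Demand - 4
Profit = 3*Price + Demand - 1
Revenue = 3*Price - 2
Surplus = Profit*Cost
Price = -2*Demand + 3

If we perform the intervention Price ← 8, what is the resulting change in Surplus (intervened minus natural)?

Under do(Price=8), the mechanism Price = -2*Demand + 3 is discarded; Price is fixed at 8.
Cost = -2*Price - 2*Demand - 4  [with Price=8, Demand=2]  = -24
Profit = 3*Price + Demand - 1  [with Price=8, Demand=2]  = 25
Surplus = Profit*Cost  [with Profit=25, Cost=-24]  = -600
Without intervention: Price = -2*Demand + 3  [with Demand=2]  = -1; Cost = -2*Price - 2*Demand - 4  [with Price=-1, Demand=2]  = -6; Profit = 3*Price + Demand - 1  [with Price=-1, Demand=2]  = -2; Surplus = Profit*Cost  [with Profit=-2, Cost=-6]  = 12.
Change = -600 − 12 = -612.

-612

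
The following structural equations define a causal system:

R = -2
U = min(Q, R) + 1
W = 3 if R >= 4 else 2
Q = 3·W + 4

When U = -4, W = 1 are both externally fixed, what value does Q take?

7

Setting U = -4, W = 1 by intervention discards those variables' equations.
Q = 3·W + 4  [with W=1]  = 7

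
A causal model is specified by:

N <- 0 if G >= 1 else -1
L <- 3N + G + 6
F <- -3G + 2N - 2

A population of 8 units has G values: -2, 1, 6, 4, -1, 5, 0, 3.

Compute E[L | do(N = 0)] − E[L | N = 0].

-1.8

do(N=0) breaks N's dependence on G. With N=0 fixed, L across the units is 4, 7, 12, 10, 5, 11, 6, 9, mean 8.
E[L|N=0] averages over only the 5 units with N=0 (G = 1, 6, 4, 5, 3): L = 7, 12, 10, 11, 9, mean 9.8.
Difference = 8 − 9.8 = -1.8.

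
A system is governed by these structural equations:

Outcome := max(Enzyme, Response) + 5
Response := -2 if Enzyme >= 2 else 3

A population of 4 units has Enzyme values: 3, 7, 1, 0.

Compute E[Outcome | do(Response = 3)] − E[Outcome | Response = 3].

Every unit gets Response=3 under the intervention. Outcome values become 8, 12, 8, 8; E[Outcome|do(Response=3)] = 9.
Conditioning on Response=3 selects the 2 unit(s) with Enzyme ∈ {1, 0}. Their Outcome values: 8, 8. Mean = 8.
Difference = 9 − 8 = 1.

1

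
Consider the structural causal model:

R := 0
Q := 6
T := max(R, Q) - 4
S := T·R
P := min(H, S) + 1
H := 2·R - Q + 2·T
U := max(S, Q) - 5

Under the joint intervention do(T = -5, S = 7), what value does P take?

-15

Under do(T = -5, S = 7), each intervened variable's structural equation is replaced by its fixed value.
H = 2·R - Q + 2·T  [with R=0, Q=6, T=-5]  = -16
P = min(H, S) + 1  [with H=-16, S=7]  = -15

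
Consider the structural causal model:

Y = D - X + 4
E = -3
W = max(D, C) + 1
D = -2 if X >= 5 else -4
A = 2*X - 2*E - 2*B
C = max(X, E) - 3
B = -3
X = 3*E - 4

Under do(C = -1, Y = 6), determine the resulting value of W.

0

Setting C = -1, Y = 6 by intervention discards those variables' equations.
X = 3*E - 4  [with E=-3]  = -13
D = -2 if X >= 5 else -4  [with X=-13]  = -4
W = max(D, C) + 1  [with D=-4, C=-1]  = 0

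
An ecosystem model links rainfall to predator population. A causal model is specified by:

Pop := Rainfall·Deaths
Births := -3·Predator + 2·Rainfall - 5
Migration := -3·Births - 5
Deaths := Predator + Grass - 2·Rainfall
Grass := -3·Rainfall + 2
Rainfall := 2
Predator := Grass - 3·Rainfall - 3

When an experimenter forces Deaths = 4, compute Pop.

Under do(Deaths=4), the mechanism Deaths := Predator + Grass - 2·Rainfall is discarded; Deaths is fixed at 4.
Pop = Rainfall·Deaths  [with Rainfall=2, Deaths=4]  = 8

8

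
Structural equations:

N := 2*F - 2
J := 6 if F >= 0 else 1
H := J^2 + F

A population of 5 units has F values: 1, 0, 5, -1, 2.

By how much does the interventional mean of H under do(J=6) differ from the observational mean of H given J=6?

-0.6

Every unit gets J=6 under the intervention. H values become 37, 36, 41, 35, 38; E[H|do(J=6)] = 37.4.
Conditioning on J=6 selects the 4 unit(s) with F ∈ {1, 0, 5, 2}. Their H values: 37, 36, 41, 38. Mean = 38.
Difference = 37.4 − 38 = -0.6.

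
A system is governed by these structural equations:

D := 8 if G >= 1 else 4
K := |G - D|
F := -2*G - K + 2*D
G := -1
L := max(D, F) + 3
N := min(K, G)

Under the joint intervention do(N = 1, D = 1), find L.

5

The joint intervention fixes N = 1, D = 1, removing each variable's own equation.
K = |G - D|  [with G=-1, D=1]  = 2
F = -2*G - K + 2*D  [with G=-1, K=2, D=1]  = 2
L = max(D, F) + 3  [with D=1, F=2]  = 5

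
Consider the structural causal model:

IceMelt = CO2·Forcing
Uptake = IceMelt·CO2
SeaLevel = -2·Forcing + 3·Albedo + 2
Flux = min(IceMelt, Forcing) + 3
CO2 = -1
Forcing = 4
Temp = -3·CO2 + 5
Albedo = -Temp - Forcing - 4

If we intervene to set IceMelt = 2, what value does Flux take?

The intervention breaks the incoming arrows to IceMelt: IceMelt = CO2·Forcing no longer applies, and IceMelt = 2.
Flux = min(IceMelt, Forcing) + 3  [with IceMelt=2, Forcing=4]  = 5

5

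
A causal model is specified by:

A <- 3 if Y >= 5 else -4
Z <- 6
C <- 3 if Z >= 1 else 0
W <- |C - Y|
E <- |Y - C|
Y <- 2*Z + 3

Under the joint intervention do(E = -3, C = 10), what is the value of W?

5

Under do(E = -3, C = 10), each intervened variable's structural equation is replaced by its fixed value.
Y = 2*Z + 3  [with Z=6]  = 15
W = |C - Y|  [with C=10, Y=15]  = 5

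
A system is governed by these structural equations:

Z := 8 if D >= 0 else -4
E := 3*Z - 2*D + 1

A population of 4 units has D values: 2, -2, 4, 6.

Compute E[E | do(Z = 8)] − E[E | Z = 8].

3

Every unit gets Z=8 under the intervention. E values become 21, 29, 17, 13; E[E|do(Z=8)] = 20.
Observing Z=8 restricts to units where Z's equation naturally yields 8: D ∈ {2, 4, 6}. In that subpopulation E = 21, 17, 13, mean 17.
Difference = 20 − 17 = 3.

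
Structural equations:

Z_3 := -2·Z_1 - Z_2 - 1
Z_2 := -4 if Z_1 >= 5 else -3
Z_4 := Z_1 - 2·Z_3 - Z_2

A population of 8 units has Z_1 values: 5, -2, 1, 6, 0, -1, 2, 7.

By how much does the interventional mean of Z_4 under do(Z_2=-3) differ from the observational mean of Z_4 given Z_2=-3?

The intervention sets Z_2=-3 in all 8 units regardless of Z_1. Recomputing Z_4 per unit gives 24, -11, 4, 29, -1, -6, 9, 34; average 10.25.
E[Z_4|Z_2=-3] averages over only the 5 units with Z_2=-3 (Z_1 = -2, 1, 0, -1, 2): Z_4 = -11, 4, -1, -6, 9, mean -1.
Difference = 10.25 − (-1) = 11.25.

11.25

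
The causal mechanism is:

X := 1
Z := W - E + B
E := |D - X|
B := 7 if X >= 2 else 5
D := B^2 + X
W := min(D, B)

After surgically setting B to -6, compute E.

36

do(B=-6) replaces the equation B := 7 if X >= 2 else 5 with the constant B = -6.
D = B^2 + X  [with B=-6, X=1]  = 37
E = |D - X|  [with D=37, X=1]  = 36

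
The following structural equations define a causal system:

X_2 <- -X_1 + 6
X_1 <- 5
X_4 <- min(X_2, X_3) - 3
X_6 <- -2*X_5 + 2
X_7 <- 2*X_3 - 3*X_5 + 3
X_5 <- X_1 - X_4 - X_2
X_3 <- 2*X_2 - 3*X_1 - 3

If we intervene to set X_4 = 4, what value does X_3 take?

-16

Under do(X_4=4), the mechanism X_4 <- min(X_2, X_3) - 3 is discarded; X_4 is fixed at 4.
Since X_3 is not a descendant of the intervened variable, it is unaffected.
X_2 = -X_1 + 6  [with X_1=5]  = 1
X_3 = 2*X_2 - 3*X_1 - 3  [with X_2=1, X_1=5]  = -16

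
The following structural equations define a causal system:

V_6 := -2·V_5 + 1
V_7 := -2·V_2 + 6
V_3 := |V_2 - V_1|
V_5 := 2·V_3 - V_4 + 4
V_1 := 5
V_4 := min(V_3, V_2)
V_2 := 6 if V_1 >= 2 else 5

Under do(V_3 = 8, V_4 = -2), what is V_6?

Setting V_3 = 8, V_4 = -2 by intervention discards those variables' equations.
V_5 = 2·V_3 - V_4 + 4  [with V_3=8, V_4=-2]  = 22
V_6 = -2·V_5 + 1  [with V_5=22]  = -43

-43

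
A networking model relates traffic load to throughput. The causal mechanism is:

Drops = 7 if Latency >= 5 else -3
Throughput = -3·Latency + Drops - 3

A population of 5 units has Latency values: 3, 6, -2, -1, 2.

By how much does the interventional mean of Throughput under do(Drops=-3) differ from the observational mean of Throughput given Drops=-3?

The intervention sets Drops=-3 in all 5 units regardless of Latency. Recomputing Throughput per unit gives -15, -24, 0, -3, -12; average -10.8.
Observing Drops=-3 restricts to units where Drops's equation naturally yields -3: Latency ∈ {3, -2, -1, 2}. In that subpopulation Throughput = -15, 0, -3, -12, mean -7.5.
Difference = -10.8 − (-7.5) = -3.3.

-3.3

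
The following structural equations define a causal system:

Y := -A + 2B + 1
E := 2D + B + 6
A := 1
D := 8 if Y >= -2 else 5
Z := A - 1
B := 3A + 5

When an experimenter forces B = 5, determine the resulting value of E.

do(B=5) replaces the equation B := 3A + 5 with the constant B = 5.
Y = -A + 2B + 1  [with A=1, B=5]  = 10
D = 8 if Y >= -2 else 5  [with Y=10]  = 8
E = 2D + B + 6  [with D=8, B=5]  = 27

27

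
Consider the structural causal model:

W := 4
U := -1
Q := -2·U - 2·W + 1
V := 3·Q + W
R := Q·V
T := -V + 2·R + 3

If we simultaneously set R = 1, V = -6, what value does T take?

11

Setting R = 1, V = -6 by intervention discards those variables' equations.
T = -V + 2·R + 3  [with V=-6, R=1]  = 11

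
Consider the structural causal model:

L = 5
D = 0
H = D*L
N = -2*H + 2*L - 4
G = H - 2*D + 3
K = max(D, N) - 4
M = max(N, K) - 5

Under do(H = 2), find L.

5

Under do(H=2), the mechanism H = D*L is discarded; H is fixed at 2.
L is not downstream of the intervention, so its value is determined by the original equations.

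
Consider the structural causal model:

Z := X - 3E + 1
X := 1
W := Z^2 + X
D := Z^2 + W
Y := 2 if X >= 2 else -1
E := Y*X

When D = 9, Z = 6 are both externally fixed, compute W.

Setting D = 9, Z = 6 by intervention discards those variables' equations.
W = Z^2 + X  [with Z=6, X=1]  = 37

37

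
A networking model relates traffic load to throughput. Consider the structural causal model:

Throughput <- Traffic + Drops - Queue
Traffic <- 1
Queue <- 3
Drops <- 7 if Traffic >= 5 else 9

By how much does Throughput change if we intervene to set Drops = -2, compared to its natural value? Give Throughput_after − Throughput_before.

The intervention breaks the incoming arrows to Drops: Drops <- 7 if Traffic >= 5 else 9 no longer applies, and Drops = -2.
Throughput = Traffic + Drops - Queue  [with Traffic=1, Drops=-2, Queue=3]  = -4
Without intervention: Drops = 7 if Traffic >= 5 else 9  [with Traffic=1]  = 9; Throughput = Traffic + Drops - Queue  [with Traffic=1, Drops=9, Queue=3]  = 7.
Change = -4 − 7 = -11.

-11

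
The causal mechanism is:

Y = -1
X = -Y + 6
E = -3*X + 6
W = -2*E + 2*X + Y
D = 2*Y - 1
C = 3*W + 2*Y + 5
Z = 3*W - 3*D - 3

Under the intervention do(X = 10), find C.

Under do(X=10), the mechanism X = -Y + 6 is discarded; X is fixed at 10.
E = -3*X + 6  [with X=10]  = -24
W = -2*E + 2*X + Y  [with E=-24, X=10, Y=-1]  = 67
C = 3*W + 2*Y + 5  [with W=67, Y=-1]  = 204

204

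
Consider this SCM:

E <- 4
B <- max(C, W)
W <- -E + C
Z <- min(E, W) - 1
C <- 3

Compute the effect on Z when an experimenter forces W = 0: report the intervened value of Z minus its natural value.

do(W=0) replaces the equation W <- -E + C with the constant W = 0.
Z = min(E, W) - 1  [with E=4, W=0]  = -1
Without intervention: W = -E + C  [with E=4, C=3]  = -1; Z = min(E, W) - 1  [with E=4, W=-1]  = -2.
Change = -1 − (-2) = 1.

1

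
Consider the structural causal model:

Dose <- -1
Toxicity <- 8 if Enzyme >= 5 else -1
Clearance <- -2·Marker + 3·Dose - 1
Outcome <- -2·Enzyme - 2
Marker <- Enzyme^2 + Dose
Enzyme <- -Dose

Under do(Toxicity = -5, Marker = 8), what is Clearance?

The joint intervention fixes Toxicity = -5, Marker = 8, removing each variable's own equation.
Clearance = -2·Marker + 3·Dose - 1  [with Marker=8, Dose=-1]  = -20

-20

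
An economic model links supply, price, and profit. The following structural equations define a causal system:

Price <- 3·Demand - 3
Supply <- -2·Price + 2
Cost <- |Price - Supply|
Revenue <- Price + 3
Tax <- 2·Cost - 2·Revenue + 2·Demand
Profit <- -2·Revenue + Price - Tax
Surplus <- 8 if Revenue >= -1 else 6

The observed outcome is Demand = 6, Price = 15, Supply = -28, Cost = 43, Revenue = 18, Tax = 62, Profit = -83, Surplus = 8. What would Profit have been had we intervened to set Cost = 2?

-1

The intervention breaks the incoming arrows to Cost: Cost <- |Price - Supply| no longer applies, and Cost = 2.
Price = 3·Demand - 3  [with Demand=6]  = 15
Revenue = Price + 3  [with Price=15]  = 18
Tax = 2·Cost - 2·Revenue + 2·Demand  [with Cost=2, Revenue=18, Demand=6]  = -20
Profit = -2·Revenue + Price - Tax  [with Revenue=18, Price=15, Tax=-20]  = -1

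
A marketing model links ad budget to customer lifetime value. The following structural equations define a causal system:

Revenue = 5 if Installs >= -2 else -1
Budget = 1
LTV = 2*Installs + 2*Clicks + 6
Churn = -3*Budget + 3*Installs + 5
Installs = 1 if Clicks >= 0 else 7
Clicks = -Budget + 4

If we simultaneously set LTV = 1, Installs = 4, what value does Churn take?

Under do(LTV = 1, Installs = 4), each intervened variable's structural equation is replaced by its fixed value.
Churn = -3*Budget + 3*Installs + 5  [with Budget=1, Installs=4]  = 14

14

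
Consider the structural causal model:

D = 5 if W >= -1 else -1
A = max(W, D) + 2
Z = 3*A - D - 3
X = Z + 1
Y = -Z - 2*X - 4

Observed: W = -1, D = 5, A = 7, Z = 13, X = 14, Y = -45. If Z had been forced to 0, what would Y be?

Under do(Z=0), the mechanism Z = 3*A - D - 3 is discarded; Z is fixed at 0.
X = Z + 1  [with Z=0]  = 1
Y = -Z - 2*X - 4  [with Z=0, X=1]  = -6

-6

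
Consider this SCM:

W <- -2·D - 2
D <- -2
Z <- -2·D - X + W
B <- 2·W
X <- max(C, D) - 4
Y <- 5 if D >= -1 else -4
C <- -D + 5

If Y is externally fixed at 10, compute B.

4

do(Y=10) replaces the equation Y <- 5 if D >= -1 else -4 with the constant Y = 10.
Since B is not a descendant of the intervened variable, it is unaffected.
W = -2·D - 2  [with D=-2]  = 2
B = 2·W  [with W=2]  = 4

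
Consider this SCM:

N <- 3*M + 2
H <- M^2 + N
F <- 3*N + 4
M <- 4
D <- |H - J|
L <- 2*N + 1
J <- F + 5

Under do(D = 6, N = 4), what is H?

Under do(D = 6, N = 4), each intervened variable's structural equation is replaced by its fixed value.
H = M^2 + N  [with M=4, N=4]  = 20

20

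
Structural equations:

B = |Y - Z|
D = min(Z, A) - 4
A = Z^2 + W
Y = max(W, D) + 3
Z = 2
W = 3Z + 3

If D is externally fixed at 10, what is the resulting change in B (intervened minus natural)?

1

Under do(D=10), the mechanism D = min(Z, A) - 4 is discarded; D is fixed at 10.
W = 3Z + 3  [with Z=2]  = 9
Y = max(W, D) + 3  [with W=9, D=10]  = 13
B = |Y - Z|  [with Y=13, Z=2]  = 11
Without intervention: W = 3Z + 3  [with Z=2]  = 9; A = Z^2 + W  [with Z=2, W=9]  = 13; D = min(Z, A) - 4  [with Z=2, A=13]  = -2; Y = max(W, D) + 3  [with W=9, D=-2]  = 12; B = |Y - Z|  [with Y=12, Z=2]  = 10.
Change = 11 − 10 = 1.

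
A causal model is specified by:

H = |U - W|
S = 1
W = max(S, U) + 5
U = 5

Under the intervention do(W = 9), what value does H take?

4

The intervention breaks the incoming arrows to W: W = max(S, U) + 5 no longer applies, and W = 9.
H = |U - W|  [with U=5, W=9]  = 4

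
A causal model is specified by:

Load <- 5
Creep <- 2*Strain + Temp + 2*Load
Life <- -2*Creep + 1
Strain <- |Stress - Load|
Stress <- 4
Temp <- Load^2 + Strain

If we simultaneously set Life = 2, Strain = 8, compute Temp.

Under do(Life = 2, Strain = 8), each intervened variable's structural equation is replaced by its fixed value.
Temp = Load^2 + Strain  [with Load=5, Strain=8]  = 33

33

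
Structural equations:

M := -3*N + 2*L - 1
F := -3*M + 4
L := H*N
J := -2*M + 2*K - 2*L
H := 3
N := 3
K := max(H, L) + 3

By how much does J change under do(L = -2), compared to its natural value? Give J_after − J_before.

54

The intervention breaks the incoming arrows to L: L := H*N no longer applies, and L = -2.
M = -3*N + 2*L - 1  [with N=3, L=-2]  = -14
K = max(H, L) + 3  [with H=3, L=-2]  = 6
J = -2*M + 2*K - 2*L  [with M=-14, K=6, L=-2]  = 44
Without intervention: L = H*N  [with H=3, N=3]  = 9; M = -3*N + 2*L - 1  [with N=3, L=9]  = 8; K = max(H, L) + 3  [with H=3, L=9]  = 12; J = -2*M + 2*K - 2*L  [with M=8, K=12, L=9]  = -10.
Change = 44 − (-10) = 54.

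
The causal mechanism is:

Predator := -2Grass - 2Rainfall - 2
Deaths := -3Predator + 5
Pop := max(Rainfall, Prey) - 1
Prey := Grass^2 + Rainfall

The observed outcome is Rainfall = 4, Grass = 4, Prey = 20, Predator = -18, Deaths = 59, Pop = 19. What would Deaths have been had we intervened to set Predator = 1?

Intervening sets Predator = 1 and removes its equation (Predator := -2Grass - 2Rainfall - 2).
Deaths = -3Predator + 5  [with Predator=1]  = 2

2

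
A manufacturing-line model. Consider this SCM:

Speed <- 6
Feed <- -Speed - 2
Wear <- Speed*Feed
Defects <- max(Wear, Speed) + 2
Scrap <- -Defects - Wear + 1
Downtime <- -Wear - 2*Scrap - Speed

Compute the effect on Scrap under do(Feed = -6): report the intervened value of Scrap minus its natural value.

-12

do(Feed=-6) replaces the equation Feed <- -Speed - 2 with the constant Feed = -6.
Wear = Speed*Feed  [with Speed=6, Feed=-6]  = -36
Defects = max(Wear, Speed) + 2  [with Wear=-36, Speed=6]  = 8
Scrap = -Defects - Wear + 1  [with Defects=8, Wear=-36]  = 29
Without intervention: Feed = -Speed - 2  [with Speed=6]  = -8; Wear = Speed*Feed  [with Speed=6, Feed=-8]  = -48; Defects = max(Wear, Speed) + 2  [with Wear=-48, Speed=6]  = 8; Scrap = -Defects - Wear + 1  [with Defects=8, Wear=-48]  = 41.
Change = 29 − 41 = -12.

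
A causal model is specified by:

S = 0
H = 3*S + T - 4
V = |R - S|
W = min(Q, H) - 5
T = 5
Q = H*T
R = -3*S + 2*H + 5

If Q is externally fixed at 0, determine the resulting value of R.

The intervention breaks the incoming arrows to Q: Q = H*T no longer applies, and Q = 0.
Since R is not a descendant of the intervened variable, it is unaffected.
H = 3*S + T - 4  [with S=0, T=5]  = 1
R = -3*S + 2*H + 5  [with S=0, H=1]  = 7

7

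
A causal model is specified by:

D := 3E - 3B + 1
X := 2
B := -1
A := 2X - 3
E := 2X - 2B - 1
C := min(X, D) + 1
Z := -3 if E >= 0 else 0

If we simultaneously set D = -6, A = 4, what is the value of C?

Setting D = -6, A = 4 by intervention discards those variables' equations.
C = min(X, D) + 1  [with X=2, D=-6]  = -5

-5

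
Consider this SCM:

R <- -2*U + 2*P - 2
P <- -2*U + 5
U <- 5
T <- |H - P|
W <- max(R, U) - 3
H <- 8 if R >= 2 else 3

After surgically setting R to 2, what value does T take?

13

do(R=2) replaces the equation R <- -2*U + 2*P - 2 with the constant R = 2.
P = -2*U + 5  [with U=5]  = -5
H = 8 if R >= 2 else 3  [with R=2]  = 8
T = |H - P|  [with H=8, P=-5]  = 13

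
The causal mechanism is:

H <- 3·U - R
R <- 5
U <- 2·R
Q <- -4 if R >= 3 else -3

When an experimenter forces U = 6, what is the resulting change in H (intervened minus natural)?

-12

The intervention breaks the incoming arrows to U: U <- 2·R no longer applies, and U = 6.
H = 3·U - R  [with U=6, R=5]  = 13
Without intervention: U = 2·R  [with R=5]  = 10; H = 3·U - R  [with U=10, R=5]  = 25.
Change = 13 − 25 = -12.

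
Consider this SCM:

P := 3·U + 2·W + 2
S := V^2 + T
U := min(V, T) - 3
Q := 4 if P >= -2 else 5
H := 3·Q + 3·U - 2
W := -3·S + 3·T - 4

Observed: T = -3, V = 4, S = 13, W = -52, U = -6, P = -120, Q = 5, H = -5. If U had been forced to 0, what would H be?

do(U=0) replaces the equation U := min(V, T) - 3 with the constant U = 0.
S = V^2 + T  [with V=4, T=-3]  = 13
W = -3·S + 3·T - 4  [with S=13, T=-3]  = -52
P = 3·U + 2·W + 2  [with U=0, W=-52]  = -102
Q = 4 if P >= -2 else 5  [with P=-102]  = 5
H = 3·Q + 3·U - 2  [with Q=5, U=0]  = 13

13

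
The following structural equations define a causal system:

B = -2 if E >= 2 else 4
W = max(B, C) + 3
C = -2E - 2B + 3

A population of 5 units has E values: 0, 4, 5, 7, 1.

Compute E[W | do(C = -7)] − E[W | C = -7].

-0.6

Under do(C=-7), C's equation is replaced by C=-7 for every unit. Per-unit W: 7, 1, 1, 1, 7. Mean = 3.4.
Conditioning on C=-7 selects the 2 unit(s) with E ∈ {7, 1}. Their W values: 1, 7. Mean = 4.
Difference = 3.4 − 4 = -0.6.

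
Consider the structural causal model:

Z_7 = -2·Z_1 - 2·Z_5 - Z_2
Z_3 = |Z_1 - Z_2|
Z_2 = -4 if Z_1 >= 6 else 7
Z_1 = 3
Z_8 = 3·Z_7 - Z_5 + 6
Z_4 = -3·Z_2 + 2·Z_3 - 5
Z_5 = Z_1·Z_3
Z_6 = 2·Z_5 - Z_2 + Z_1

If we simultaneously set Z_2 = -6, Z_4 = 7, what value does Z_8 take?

-183

Setting Z_2 = -6, Z_4 = 7 by intervention discards those variables' equations.
Z_3 = |Z_1 - Z_2|  [with Z_1=3, Z_2=-6]  = 9
Z_5 = Z_1·Z_3  [with Z_1=3, Z_3=9]  = 27
Z_7 = -2·Z_1 - 2·Z_5 - Z_2  [with Z_1=3, Z_5=27, Z_2=-6]  = -54
Z_8 = 3·Z_7 - Z_5 + 6  [with Z_7=-54, Z_5=27]  = -183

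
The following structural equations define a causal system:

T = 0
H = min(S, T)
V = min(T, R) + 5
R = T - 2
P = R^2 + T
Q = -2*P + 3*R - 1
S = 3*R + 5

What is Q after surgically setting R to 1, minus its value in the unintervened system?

15

Under do(R=1), the mechanism R = T - 2 is discarded; R is fixed at 1.
P = R^2 + T  [with R=1, T=0]  = 1
Q = -2*P + 3*R - 1  [with P=1, R=1]  = 0
Without intervention: R = T - 2  [with T=0]  = -2; P = R^2 + T  [with R=-2, T=0]  = 4; Q = -2*P + 3*R - 1  [with P=4, R=-2]  = -15.
Change = 0 − (-15) = 15.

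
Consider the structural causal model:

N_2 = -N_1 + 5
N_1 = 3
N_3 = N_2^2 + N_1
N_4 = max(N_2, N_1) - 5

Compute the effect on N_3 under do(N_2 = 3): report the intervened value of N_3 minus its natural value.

5

The intervention breaks the incoming arrows to N_2: N_2 = -N_1 + 5 no longer applies, and N_2 = 3.
N_3 = N_2^2 + N_1  [with N_2=3, N_1=3]  = 12
Without intervention: N_2 = -N_1 + 5  [with N_1=3]  = 2; N_3 = N_2^2 + N_1  [with N_2=2, N_1=3]  = 7.
Change = 12 − 7 = 5.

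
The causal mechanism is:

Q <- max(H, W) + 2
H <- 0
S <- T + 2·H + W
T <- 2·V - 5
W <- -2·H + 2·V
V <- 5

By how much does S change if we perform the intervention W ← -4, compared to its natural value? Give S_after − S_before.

-14

The intervention breaks the incoming arrows to W: W <- -2·H + 2·V no longer applies, and W = -4.
T = 2·V - 5  [with V=5]  = 5
S = T + 2·H + W  [with T=5, H=0, W=-4]  = 1
Without intervention: W = -2·H + 2·V  [with H=0, V=5]  = 10; T = 2·V - 5  [with V=5]  = 5; S = T + 2·H + W  [with T=5, H=0, W=10]  = 15.
Change = 1 − 15 = -14.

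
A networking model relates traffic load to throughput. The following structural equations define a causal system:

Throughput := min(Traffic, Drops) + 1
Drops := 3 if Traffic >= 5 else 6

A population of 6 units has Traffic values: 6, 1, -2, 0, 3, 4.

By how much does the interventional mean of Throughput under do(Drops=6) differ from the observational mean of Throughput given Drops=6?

0.8

The intervention sets Drops=6 in all 6 units regardless of Traffic. Recomputing Throughput per unit gives 7, 2, -1, 1, 4, 5; average 3.
Observing Drops=6 restricts to units where Drops's equation naturally yields 6: Traffic ∈ {1, -2, 0, 3, 4}. In that subpopulation Throughput = 2, -1, 1, 4, 5, mean 2.2.
Difference = 3 − 2.2 = 0.8.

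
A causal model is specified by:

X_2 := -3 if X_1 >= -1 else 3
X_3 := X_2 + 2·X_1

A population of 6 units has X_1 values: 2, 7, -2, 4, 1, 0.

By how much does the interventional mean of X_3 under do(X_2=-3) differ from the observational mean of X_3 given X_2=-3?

-1.6

Under do(X_2=-3), X_2's equation is replaced by X_2=-3 for every unit. Per-unit X_3: 1, 11, -7, 5, -1, -3. Mean = 1.
Observing X_2=-3 restricts to units where X_2's equation naturally yields -3: X_1 ∈ {2, 7, 4, 1, 0}. In that subpopulation X_3 = 1, 11, 5, -1, -3, mean 2.6.
Difference = 1 − 2.6 = -1.6.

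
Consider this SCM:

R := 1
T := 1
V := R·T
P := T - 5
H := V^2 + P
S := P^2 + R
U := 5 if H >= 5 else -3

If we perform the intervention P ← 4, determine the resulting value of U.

5

The intervention breaks the incoming arrows to P: P := T - 5 no longer applies, and P = 4.
V = R·T  [with R=1, T=1]  = 1
H = V^2 + P  [with V=1, P=4]  = 5
U = 5 if H >= 5 else -3  [with H=5]  = 5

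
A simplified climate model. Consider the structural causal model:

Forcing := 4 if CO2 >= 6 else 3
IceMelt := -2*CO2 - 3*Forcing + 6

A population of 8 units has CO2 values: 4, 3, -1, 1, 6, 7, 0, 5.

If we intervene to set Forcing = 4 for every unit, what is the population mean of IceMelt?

do(Forcing=4) breaks Forcing's dependence on CO2. With Forcing=4 fixed, IceMelt across the units is -14, -12, -4, -8, -18, -20, -6, -16, mean -12.25.

-12.25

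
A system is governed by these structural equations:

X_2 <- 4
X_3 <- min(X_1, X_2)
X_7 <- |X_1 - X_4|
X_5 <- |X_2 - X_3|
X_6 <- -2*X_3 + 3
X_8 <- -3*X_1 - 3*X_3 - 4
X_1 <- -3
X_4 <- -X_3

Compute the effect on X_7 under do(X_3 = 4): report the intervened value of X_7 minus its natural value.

-5

The intervention breaks the incoming arrows to X_3: X_3 <- min(X_1, X_2) no longer applies, and X_3 = 4.
X_4 = -X_3  [with X_3=4]  = -4
X_7 = |X_1 - X_4|  [with X_1=-3, X_4=-4]  = 1
Without intervention: X_3 = min(X_1, X_2)  [with X_1=-3, X_2=4]  = -3; X_4 = -X_3  [with X_3=-3]  = 3; X_7 = |X_1 - X_4|  [with X_1=-3, X_4=3]  = 6.
Change = 1 − 6 = -5.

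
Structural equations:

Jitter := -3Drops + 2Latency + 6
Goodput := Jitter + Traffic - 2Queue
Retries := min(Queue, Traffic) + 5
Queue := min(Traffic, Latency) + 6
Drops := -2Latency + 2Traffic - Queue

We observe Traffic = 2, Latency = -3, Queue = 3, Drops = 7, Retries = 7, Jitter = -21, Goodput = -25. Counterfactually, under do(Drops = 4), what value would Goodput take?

The intervention breaks the incoming arrows to Drops: Drops := -2Latency + 2Traffic - Queue no longer applies, and Drops = 4.
Queue = min(Traffic, Latency) + 6  [with Traffic=2, Latency=-3]  = 3
Jitter = -3Drops + 2Latency + 6  [with Drops=4, Latency=-3]  = -12
Goodput = Jitter + Traffic - 2Queue  [with Jitter=-12, Traffic=2, Queue=3]  = -16

-16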